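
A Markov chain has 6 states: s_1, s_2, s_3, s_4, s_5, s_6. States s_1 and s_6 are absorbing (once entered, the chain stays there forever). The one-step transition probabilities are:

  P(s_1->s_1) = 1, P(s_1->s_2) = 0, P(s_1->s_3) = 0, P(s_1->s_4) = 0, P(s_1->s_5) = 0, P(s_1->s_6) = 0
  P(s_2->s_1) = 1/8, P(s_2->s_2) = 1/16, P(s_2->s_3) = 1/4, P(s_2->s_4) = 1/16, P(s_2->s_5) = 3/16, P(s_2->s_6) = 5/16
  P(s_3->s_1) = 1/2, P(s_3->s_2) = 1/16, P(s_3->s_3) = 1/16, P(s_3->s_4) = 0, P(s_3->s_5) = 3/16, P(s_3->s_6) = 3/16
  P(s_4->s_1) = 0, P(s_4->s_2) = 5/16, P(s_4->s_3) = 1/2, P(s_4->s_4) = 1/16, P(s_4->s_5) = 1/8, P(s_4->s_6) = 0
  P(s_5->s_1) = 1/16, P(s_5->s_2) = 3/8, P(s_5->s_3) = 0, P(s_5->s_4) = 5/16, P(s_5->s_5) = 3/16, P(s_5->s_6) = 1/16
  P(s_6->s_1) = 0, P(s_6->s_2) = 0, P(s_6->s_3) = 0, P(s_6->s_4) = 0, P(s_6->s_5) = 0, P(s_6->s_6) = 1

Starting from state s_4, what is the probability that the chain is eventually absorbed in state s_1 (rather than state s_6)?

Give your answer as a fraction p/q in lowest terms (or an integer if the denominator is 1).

Let a_i = P(absorbed in s_1 | start in state i).
Boundary conditions: a_s_1 = 1, a_s_6 = 0.
For each transient state i, a_i = sum_j P(i->j) * a_j:
  a_s_2 = 1/8*a_s_1 + 1/16*a_s_2 + 1/4*a_s_3 + 1/16*a_s_4 + 3/16*a_s_5 + 5/16*a_s_6
  a_s_3 = 1/2*a_s_1 + 1/16*a_s_2 + 1/16*a_s_3 + 0*a_s_4 + 3/16*a_s_5 + 3/16*a_s_6
  a_s_4 = 0*a_s_1 + 5/16*a_s_2 + 1/2*a_s_3 + 1/16*a_s_4 + 1/8*a_s_5 + 0*a_s_6
  a_s_5 = 1/16*a_s_1 + 3/8*a_s_2 + 0*a_s_3 + 5/16*a_s_4 + 3/16*a_s_5 + 1/16*a_s_6

Substituting a_s_1 = 1 and a_s_6 = 0, rearrange to (I - Q) a = r where r[i] = P(i -> s_1):
  [15/16, -1/4, -1/16, -3/16] . (a_s_2, a_s_3, a_s_4, a_s_5) = 1/8
  [-1/16, 15/16, 0, -3/16] . (a_s_2, a_s_3, a_s_4, a_s_5) = 1/2
  [-5/16, -1/2, 15/16, -1/8] . (a_s_2, a_s_3, a_s_4, a_s_5) = 0
  [-3/8, 0, -5/16, 13/16] . (a_s_2, a_s_3, a_s_4, a_s_5) = 1/16

Solving yields:
  a_s_2 = 13931/31007
  a_s_3 = 20591/31007
  a_s_4 = 17709/31007
  a_s_5 = 15626/31007

Starting state is s_4, so the absorption probability is a_s_4 = 17709/31007.

Answer: 17709/31007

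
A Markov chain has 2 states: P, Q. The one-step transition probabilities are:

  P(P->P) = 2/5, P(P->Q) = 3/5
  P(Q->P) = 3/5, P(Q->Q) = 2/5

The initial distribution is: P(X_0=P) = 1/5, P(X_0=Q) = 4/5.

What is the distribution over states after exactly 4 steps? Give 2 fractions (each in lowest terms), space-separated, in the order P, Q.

Propagating the distribution step by step (d_{t+1} = d_t * P):
d_0 = (P=1/5, Q=4/5)
  d_1[P] = 1/5*2/5 + 4/5*3/5 = 14/25
  d_1[Q] = 1/5*3/5 + 4/5*2/5 = 11/25
d_1 = (P=14/25, Q=11/25)
  d_2[P] = 14/25*2/5 + 11/25*3/5 = 61/125
  d_2[Q] = 14/25*3/5 + 11/25*2/5 = 64/125
d_2 = (P=61/125, Q=64/125)
  d_3[P] = 61/125*2/5 + 64/125*3/5 = 314/625
  d_3[Q] = 61/125*3/5 + 64/125*2/5 = 311/625
d_3 = (P=314/625, Q=311/625)
  d_4[P] = 314/625*2/5 + 311/625*3/5 = 1561/3125
  d_4[Q] = 314/625*3/5 + 311/625*2/5 = 1564/3125
d_4 = (P=1561/3125, Q=1564/3125)

Answer: 1561/3125 1564/3125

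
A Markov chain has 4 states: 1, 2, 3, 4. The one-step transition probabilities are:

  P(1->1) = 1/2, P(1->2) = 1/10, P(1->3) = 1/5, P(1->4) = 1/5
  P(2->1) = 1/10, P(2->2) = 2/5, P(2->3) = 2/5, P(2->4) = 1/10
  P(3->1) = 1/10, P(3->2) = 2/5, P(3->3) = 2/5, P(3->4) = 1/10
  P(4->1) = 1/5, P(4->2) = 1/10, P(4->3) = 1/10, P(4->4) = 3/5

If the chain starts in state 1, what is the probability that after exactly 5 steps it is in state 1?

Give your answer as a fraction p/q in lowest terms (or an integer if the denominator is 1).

Computing P^5 by repeated multiplication:
P^1 =
  1: [1/2, 1/10, 1/5, 1/5]
  2: [1/10, 2/5, 2/5, 1/10]
  3: [1/10, 2/5, 2/5, 1/10]
  4: [1/5, 1/10, 1/10, 3/5]
P^2 =
  1: [8/25, 19/100, 6/25, 1/4]
  2: [3/20, 17/50, 7/20, 4/25]
  3: [3/20, 17/50, 7/20, 4/25]
  4: [6/25, 4/25, 9/50, 21/50]
P^3 =
  1: [253/1000, 229/1000, 261/1000, 257/1000]
  2: [22/125, 307/1000, 161/500, 39/200]
  3: [22/125, 307/1000, 161/500, 39/200]
  4: [119/500, 101/500, 113/500, 167/500]
P^4 =
  1: [2269/10000, 247/1000, 2723/10000, 1269/5000]
  2: [1899/10000, 2887/10000, 3063/10000, 2151/10000]
  3: [1899/10000, 2887/10000, 3063/10000, 2151/10000]
  4: [1143/5000, 571/2500, 1261/5000, 727/2500]
P^5 =
  1: [10807/50000, 25579/100000, 3481/12500, 24959/100000]
  2: [19747/100000, 557/2000, 29749/100000, 11327/50000]
  3: [19747/100000, 557/2000, 29749/100000, 11327/50000]
  4: [5513/25000, 12209/50000, 1669/6250, 13413/50000]

(P^5)[1 -> 1] = 10807/50000

Answer: 10807/50000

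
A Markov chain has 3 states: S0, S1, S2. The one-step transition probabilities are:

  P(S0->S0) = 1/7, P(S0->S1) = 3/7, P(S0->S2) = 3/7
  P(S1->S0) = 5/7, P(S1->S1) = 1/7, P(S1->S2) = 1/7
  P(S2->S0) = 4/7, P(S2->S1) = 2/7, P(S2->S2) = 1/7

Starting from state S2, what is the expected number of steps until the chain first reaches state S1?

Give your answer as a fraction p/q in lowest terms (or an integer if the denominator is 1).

Answer: 35/12

Derivation:
Let h_i = expected steps to first reach S1 from state i.
Boundary: h_S1 = 0.
First-step equations for the other states:
  h_S0 = 1 + 1/7*h_S0 + 3/7*h_S1 + 3/7*h_S2
  h_S2 = 1 + 4/7*h_S0 + 2/7*h_S1 + 1/7*h_S2

Substituting h_S1 = 0 and rearranging gives the linear system (I - Q) h = 1:
  [6/7, -3/7] . (h_S0, h_S2) = 1
  [-4/7, 6/7] . (h_S0, h_S2) = 1

Solving yields:
  h_S0 = 21/8
  h_S2 = 35/12

Starting state is S2, so the expected hitting time is h_S2 = 35/12.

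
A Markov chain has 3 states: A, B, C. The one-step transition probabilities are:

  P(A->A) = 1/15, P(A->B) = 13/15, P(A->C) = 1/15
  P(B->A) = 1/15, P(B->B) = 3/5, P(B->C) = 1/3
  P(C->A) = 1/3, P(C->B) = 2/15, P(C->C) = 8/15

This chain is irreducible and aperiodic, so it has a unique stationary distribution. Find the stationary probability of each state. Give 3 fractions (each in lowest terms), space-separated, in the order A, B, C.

The stationary distribution satisfies pi = pi * P, i.e.:
  pi_A = 1/15*pi_A + 1/15*pi_B + 1/3*pi_C
  pi_B = 13/15*pi_A + 3/5*pi_B + 2/15*pi_C
  pi_C = 1/15*pi_A + 1/3*pi_B + 8/15*pi_C
with normalization: pi_A + pi_B + pi_C = 1.

Using the first 2 balance equations plus normalization, the linear system A*pi = b is:
  [-14/15, 1/15, 1/3] . pi = 0
  [13/15, -2/5, 2/15] . pi = 0
  [1, 1, 1] . pi = 1

Solving yields:
  pi_A = 8/49
  pi_B = 93/196
  pi_C = 71/196

Verification (pi * P):
  8/49*1/15 + 93/196*1/15 + 71/196*1/3 = 8/49 = pi_A  (ok)
  8/49*13/15 + 93/196*3/5 + 71/196*2/15 = 93/196 = pi_B  (ok)
  8/49*1/15 + 93/196*1/3 + 71/196*8/15 = 71/196 = pi_C  (ok)

Answer: 8/49 93/196 71/196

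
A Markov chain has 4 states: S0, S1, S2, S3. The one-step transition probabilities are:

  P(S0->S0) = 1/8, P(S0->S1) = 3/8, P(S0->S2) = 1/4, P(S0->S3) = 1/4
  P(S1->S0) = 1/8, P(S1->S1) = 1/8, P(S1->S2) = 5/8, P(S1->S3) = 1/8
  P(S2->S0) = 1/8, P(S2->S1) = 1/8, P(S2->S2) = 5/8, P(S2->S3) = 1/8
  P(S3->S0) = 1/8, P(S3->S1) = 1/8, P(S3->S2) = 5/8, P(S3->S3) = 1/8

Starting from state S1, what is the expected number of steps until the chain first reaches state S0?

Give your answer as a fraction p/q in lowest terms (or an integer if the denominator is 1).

Answer: 8

Derivation:
Let h_i = expected steps to first reach S0 from state i.
Boundary: h_S0 = 0.
First-step equations for the other states:
  h_S1 = 1 + 1/8*h_S0 + 1/8*h_S1 + 5/8*h_S2 + 1/8*h_S3
  h_S2 = 1 + 1/8*h_S0 + 1/8*h_S1 + 5/8*h_S2 + 1/8*h_S3
  h_S3 = 1 + 1/8*h_S0 + 1/8*h_S1 + 5/8*h_S2 + 1/8*h_S3

Substituting h_S0 = 0 and rearranging gives the linear system (I - Q) h = 1:
  [7/8, -5/8, -1/8] . (h_S1, h_S2, h_S3) = 1
  [-1/8, 3/8, -1/8] . (h_S1, h_S2, h_S3) = 1
  [-1/8, -5/8, 7/8] . (h_S1, h_S2, h_S3) = 1

Solving yields:
  h_S1 = 8
  h_S2 = 8
  h_S3 = 8

Starting state is S1, so the expected hitting time is h_S1 = 8.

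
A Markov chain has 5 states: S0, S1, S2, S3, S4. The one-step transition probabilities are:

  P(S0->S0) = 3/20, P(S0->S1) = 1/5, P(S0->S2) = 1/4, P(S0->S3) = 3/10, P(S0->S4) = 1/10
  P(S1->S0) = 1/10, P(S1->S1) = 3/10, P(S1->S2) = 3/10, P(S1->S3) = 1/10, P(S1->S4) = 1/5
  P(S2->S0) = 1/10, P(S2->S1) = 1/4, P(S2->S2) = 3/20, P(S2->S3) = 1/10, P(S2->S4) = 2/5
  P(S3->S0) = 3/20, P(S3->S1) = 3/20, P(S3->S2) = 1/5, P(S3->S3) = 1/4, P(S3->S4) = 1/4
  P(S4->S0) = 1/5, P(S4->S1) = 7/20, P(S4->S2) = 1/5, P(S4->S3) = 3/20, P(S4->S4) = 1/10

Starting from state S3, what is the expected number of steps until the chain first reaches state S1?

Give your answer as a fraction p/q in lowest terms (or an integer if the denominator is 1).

Answer: 194860/43263

Derivation:
Let h_i = expected steps to first reach S1 from state i.
Boundary: h_S1 = 0.
First-step equations for the other states:
  h_S0 = 1 + 3/20*h_S0 + 1/5*h_S1 + 1/4*h_S2 + 3/10*h_S3 + 1/10*h_S4
  h_S2 = 1 + 1/10*h_S0 + 1/4*h_S1 + 3/20*h_S2 + 1/10*h_S3 + 2/5*h_S4
  h_S3 = 1 + 3/20*h_S0 + 3/20*h_S1 + 1/5*h_S2 + 1/4*h_S3 + 1/4*h_S4
  h_S4 = 1 + 1/5*h_S0 + 7/20*h_S1 + 1/5*h_S2 + 3/20*h_S3 + 1/10*h_S4

Substituting h_S1 = 0 and rearranging gives the linear system (I - Q) h = 1:
  [17/20, -1/4, -3/10, -1/10] . (h_S0, h_S2, h_S3, h_S4) = 1
  [-1/10, 17/20, -1/10, -2/5] . (h_S0, h_S2, h_S3, h_S4) = 1
  [-3/20, -1/5, 3/4, -1/4] . (h_S0, h_S2, h_S3, h_S4) = 1
  [-1/5, -1/5, -3/20, 9/10] . (h_S0, h_S2, h_S3, h_S4) = 1

Solving yields:
  h_S0 = 189080/43263
  h_S2 = 171700/43263
  h_S3 = 194860/43263
  h_S4 = 160720/43263

Starting state is S3, so the expected hitting time is h_S3 = 194860/43263.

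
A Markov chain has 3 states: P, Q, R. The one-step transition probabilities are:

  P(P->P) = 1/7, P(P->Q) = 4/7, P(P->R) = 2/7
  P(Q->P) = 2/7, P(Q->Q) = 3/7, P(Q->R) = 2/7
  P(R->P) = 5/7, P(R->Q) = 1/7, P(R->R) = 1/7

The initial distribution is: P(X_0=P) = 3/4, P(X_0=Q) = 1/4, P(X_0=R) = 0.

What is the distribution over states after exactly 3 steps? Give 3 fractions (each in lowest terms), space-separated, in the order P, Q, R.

Answer: 461/1372 81/196 86/343

Derivation:
Propagating the distribution step by step (d_{t+1} = d_t * P):
d_0 = (P=3/4, Q=1/4, R=0)
  d_1[P] = 3/4*1/7 + 1/4*2/7 + 0*5/7 = 5/28
  d_1[Q] = 3/4*4/7 + 1/4*3/7 + 0*1/7 = 15/28
  d_1[R] = 3/4*2/7 + 1/4*2/7 + 0*1/7 = 2/7
d_1 = (P=5/28, Q=15/28, R=2/7)
  d_2[P] = 5/28*1/7 + 15/28*2/7 + 2/7*5/7 = 75/196
  d_2[Q] = 5/28*4/7 + 15/28*3/7 + 2/7*1/7 = 73/196
  d_2[R] = 5/28*2/7 + 15/28*2/7 + 2/7*1/7 = 12/49
d_2 = (P=75/196, Q=73/196, R=12/49)
  d_3[P] = 75/196*1/7 + 73/196*2/7 + 12/49*5/7 = 461/1372
  d_3[Q] = 75/196*4/7 + 73/196*3/7 + 12/49*1/7 = 81/196
  d_3[R] = 75/196*2/7 + 73/196*2/7 + 12/49*1/7 = 86/343
d_3 = (P=461/1372, Q=81/196, R=86/343)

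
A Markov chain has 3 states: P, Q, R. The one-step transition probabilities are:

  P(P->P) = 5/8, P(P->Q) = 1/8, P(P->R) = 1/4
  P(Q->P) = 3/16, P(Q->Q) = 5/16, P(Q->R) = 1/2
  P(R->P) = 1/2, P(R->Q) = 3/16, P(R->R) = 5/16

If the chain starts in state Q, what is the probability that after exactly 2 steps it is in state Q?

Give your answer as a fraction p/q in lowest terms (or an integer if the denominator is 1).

Answer: 55/256

Derivation:
Computing P^2 by repeated multiplication:
P^1 =
  P: [5/8, 1/8, 1/4]
  Q: [3/16, 5/16, 1/2]
  R: [1/2, 3/16, 5/16]
P^2 =
  P: [69/128, 21/128, 19/64]
  Q: [109/256, 55/256, 23/64]
  R: [129/256, 23/128, 81/256]

(P^2)[Q -> Q] = 55/256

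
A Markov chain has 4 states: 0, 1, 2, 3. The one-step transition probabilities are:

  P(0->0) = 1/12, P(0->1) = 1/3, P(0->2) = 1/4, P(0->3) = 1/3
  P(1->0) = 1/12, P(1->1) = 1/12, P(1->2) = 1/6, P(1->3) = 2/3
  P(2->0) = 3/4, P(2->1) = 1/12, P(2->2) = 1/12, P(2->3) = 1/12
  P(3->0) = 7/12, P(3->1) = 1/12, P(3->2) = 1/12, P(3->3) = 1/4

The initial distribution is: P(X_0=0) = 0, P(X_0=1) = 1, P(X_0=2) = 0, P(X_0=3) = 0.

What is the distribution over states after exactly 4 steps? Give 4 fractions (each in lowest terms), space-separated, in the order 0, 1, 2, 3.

Answer: 3767/10368 89/576 257/1728 3457/10368

Derivation:
Propagating the distribution step by step (d_{t+1} = d_t * P):
d_0 = (0=0, 1=1, 2=0, 3=0)
  d_1[0] = 0*1/12 + 1*1/12 + 0*3/4 + 0*7/12 = 1/12
  d_1[1] = 0*1/3 + 1*1/12 + 0*1/12 + 0*1/12 = 1/12
  d_1[2] = 0*1/4 + 1*1/6 + 0*1/12 + 0*1/12 = 1/6
  d_1[3] = 0*1/3 + 1*2/3 + 0*1/12 + 0*1/4 = 2/3
d_1 = (0=1/12, 1=1/12, 2=1/6, 3=2/3)
  d_2[0] = 1/12*1/12 + 1/12*1/12 + 1/6*3/4 + 2/3*7/12 = 19/36
  d_2[1] = 1/12*1/3 + 1/12*1/12 + 1/6*1/12 + 2/3*1/12 = 5/48
  d_2[2] = 1/12*1/4 + 1/12*1/6 + 1/6*1/12 + 2/3*1/12 = 5/48
  d_2[3] = 1/12*1/3 + 1/12*2/3 + 1/6*1/12 + 2/3*1/4 = 19/72
d_2 = (0=19/36, 1=5/48, 2=5/48, 3=19/72)
  d_3[0] = 19/36*1/12 + 5/48*1/12 + 5/48*3/4 + 19/72*7/12 = 41/144
  d_3[1] = 19/36*1/3 + 5/48*1/12 + 5/48*1/12 + 19/72*1/12 = 31/144
  d_3[2] = 19/36*1/4 + 5/48*1/6 + 5/48*1/12 + 19/72*1/12 = 311/1728
  d_3[3] = 19/36*1/3 + 5/48*2/3 + 5/48*1/12 + 19/72*1/4 = 553/1728
d_3 = (0=41/144, 1=31/144, 2=311/1728, 3=553/1728)
  d_4[0] = 41/144*1/12 + 31/144*1/12 + 311/1728*3/4 + 553/1728*7/12 = 3767/10368
  d_4[1] = 41/144*1/3 + 31/144*1/12 + 311/1728*1/12 + 553/1728*1/12 = 89/576
  d_4[2] = 41/144*1/4 + 31/144*1/6 + 311/1728*1/12 + 553/1728*1/12 = 257/1728
  d_4[3] = 41/144*1/3 + 31/144*2/3 + 311/1728*1/12 + 553/1728*1/4 = 3457/10368
d_4 = (0=3767/10368, 1=89/576, 2=257/1728, 3=3457/10368)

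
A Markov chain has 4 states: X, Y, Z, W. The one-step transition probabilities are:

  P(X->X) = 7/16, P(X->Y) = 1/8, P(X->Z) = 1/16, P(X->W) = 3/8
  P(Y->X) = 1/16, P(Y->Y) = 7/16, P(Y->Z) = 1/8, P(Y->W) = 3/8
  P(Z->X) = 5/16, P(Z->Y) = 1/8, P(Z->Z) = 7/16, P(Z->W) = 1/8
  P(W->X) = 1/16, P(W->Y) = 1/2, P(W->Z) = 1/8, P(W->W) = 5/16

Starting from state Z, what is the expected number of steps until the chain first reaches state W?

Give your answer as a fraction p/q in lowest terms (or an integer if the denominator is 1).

Answer: 77/19

Derivation:
Let h_i = expected steps to first reach W from state i.
Boundary: h_W = 0.
First-step equations for the other states:
  h_X = 1 + 7/16*h_X + 1/8*h_Y + 1/16*h_Z + 3/8*h_W
  h_Y = 1 + 1/16*h_X + 7/16*h_Y + 1/8*h_Z + 3/8*h_W
  h_Z = 1 + 5/16*h_X + 1/8*h_Y + 7/16*h_Z + 1/8*h_W

Substituting h_W = 0 and rearranging gives the linear system (I - Q) h = 1:
  [9/16, -1/8, -1/16] . (h_X, h_Y, h_Z) = 1
  [-1/16, 9/16, -1/8] . (h_X, h_Y, h_Z) = 1
  [-5/16, -1/8, 9/16] . (h_X, h_Y, h_Z) = 1

Solving yields:
  h_X = 55/19
  h_Y = 3
  h_Z = 77/19

Starting state is Z, so the expected hitting time is h_Z = 77/19.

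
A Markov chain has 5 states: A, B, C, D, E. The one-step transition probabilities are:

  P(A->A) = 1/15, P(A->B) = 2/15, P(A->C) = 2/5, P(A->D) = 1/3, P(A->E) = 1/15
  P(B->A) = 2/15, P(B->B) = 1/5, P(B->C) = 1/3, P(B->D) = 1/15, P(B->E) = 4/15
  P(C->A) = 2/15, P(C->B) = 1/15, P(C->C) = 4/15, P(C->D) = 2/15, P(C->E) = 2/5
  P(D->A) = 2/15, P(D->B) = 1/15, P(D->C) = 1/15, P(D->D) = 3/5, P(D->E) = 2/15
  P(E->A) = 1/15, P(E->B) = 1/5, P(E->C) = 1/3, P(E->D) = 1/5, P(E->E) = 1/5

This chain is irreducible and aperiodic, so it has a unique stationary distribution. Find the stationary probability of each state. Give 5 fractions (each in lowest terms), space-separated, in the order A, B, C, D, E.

Answer: 847/7620 911/7620 7417/30480 3093/10160 422/1905

Derivation:
The stationary distribution satisfies pi = pi * P, i.e.:
  pi_A = 1/15*pi_A + 2/15*pi_B + 2/15*pi_C + 2/15*pi_D + 1/15*pi_E
  pi_B = 2/15*pi_A + 1/5*pi_B + 1/15*pi_C + 1/15*pi_D + 1/5*pi_E
  pi_C = 2/5*pi_A + 1/3*pi_B + 4/15*pi_C + 1/15*pi_D + 1/3*pi_E
  pi_D = 1/3*pi_A + 1/15*pi_B + 2/15*pi_C + 3/5*pi_D + 1/5*pi_E
  pi_E = 1/15*pi_A + 4/15*pi_B + 2/5*pi_C + 2/15*pi_D + 1/5*pi_E
with normalization: pi_A + pi_B + pi_C + pi_D + pi_E = 1.

Using the first 4 balance equations plus normalization, the linear system A*pi = b is:
  [-14/15, 2/15, 2/15, 2/15, 1/15] . pi = 0
  [2/15, -4/5, 1/15, 1/15, 1/5] . pi = 0
  [2/5, 1/3, -11/15, 1/15, 1/3] . pi = 0
  [1/3, 1/15, 2/15, -2/5, 1/5] . pi = 0
  [1, 1, 1, 1, 1] . pi = 1

Solving yields:
  pi_A = 847/7620
  pi_B = 911/7620
  pi_C = 7417/30480
  pi_D = 3093/10160
  pi_E = 422/1905

Verification (pi * P):
  847/7620*1/15 + 911/7620*2/15 + 7417/30480*2/15 + 3093/10160*2/15 + 422/1905*1/15 = 847/7620 = pi_A  (ok)
  847/7620*2/15 + 911/7620*1/5 + 7417/30480*1/15 + 3093/10160*1/15 + 422/1905*1/5 = 911/7620 = pi_B  (ok)
  847/7620*2/5 + 911/7620*1/3 + 7417/30480*4/15 + 3093/10160*1/15 + 422/1905*1/3 = 7417/30480 = pi_C  (ok)
  847/7620*1/3 + 911/7620*1/15 + 7417/30480*2/15 + 3093/10160*3/5 + 422/1905*1/5 = 3093/10160 = pi_D  (ok)
  847/7620*1/15 + 911/7620*4/15 + 7417/30480*2/5 + 3093/10160*2/15 + 422/1905*1/5 = 422/1905 = pi_E  (ok)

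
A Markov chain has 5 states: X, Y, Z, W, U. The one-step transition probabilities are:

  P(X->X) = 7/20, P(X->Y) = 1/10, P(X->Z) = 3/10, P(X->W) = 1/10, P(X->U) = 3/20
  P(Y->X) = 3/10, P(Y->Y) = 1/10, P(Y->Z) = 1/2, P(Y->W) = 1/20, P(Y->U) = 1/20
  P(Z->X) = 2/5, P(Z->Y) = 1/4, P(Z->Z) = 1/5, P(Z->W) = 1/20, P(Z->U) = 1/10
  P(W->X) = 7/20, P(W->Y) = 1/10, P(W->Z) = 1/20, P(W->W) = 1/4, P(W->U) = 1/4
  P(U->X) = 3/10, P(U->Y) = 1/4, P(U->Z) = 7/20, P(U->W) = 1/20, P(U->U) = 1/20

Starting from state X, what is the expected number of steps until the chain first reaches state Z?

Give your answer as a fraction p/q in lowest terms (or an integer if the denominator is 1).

Let h_i = expected steps to first reach Z from state i.
Boundary: h_Z = 0.
First-step equations for the other states:
  h_X = 1 + 7/20*h_X + 1/10*h_Y + 3/10*h_Z + 1/10*h_W + 3/20*h_U
  h_Y = 1 + 3/10*h_X + 1/10*h_Y + 1/2*h_Z + 1/20*h_W + 1/20*h_U
  h_W = 1 + 7/20*h_X + 1/10*h_Y + 1/20*h_Z + 1/4*h_W + 1/4*h_U
  h_U = 1 + 3/10*h_X + 1/4*h_Y + 7/20*h_Z + 1/20*h_W + 1/20*h_U

Substituting h_Z = 0 and rearranging gives the linear system (I - Q) h = 1:
  [13/20, -1/10, -1/10, -3/20] . (h_X, h_Y, h_W, h_U) = 1
  [-3/10, 9/10, -1/20, -1/20] . (h_X, h_Y, h_W, h_U) = 1
  [-7/20, -1/10, 3/4, -1/4] . (h_X, h_Y, h_W, h_U) = 1
  [-3/10, -1/4, -1/20, 19/20] . (h_X, h_Y, h_W, h_U) = 1

Solving yields:
  h_X = 152560/46549
  h_Y = 121200/46549
  h_W = 195880/46549
  h_U = 139380/46549

Starting state is X, so the expected hitting time is h_X = 152560/46549.

Answer: 152560/46549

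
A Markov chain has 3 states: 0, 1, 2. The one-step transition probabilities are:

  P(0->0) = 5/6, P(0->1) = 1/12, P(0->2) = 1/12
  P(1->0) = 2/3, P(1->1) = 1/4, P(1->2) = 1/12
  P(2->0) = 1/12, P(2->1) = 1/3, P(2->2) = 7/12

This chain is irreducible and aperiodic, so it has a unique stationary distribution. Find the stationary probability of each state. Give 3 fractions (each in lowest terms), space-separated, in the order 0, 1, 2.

The stationary distribution satisfies pi = pi * P, i.e.:
  pi_0 = 5/6*pi_0 + 2/3*pi_1 + 1/12*pi_2
  pi_1 = 1/12*pi_0 + 1/4*pi_1 + 1/3*pi_2
  pi_2 = 1/12*pi_0 + 1/12*pi_1 + 7/12*pi_2
with normalization: pi_0 + pi_1 + pi_2 = 1.

Using the first 2 balance equations plus normalization, the linear system A*pi = b is:
  [-1/6, 2/3, 1/12] . pi = 0
  [1/12, -3/4, 1/3] . pi = 0
  [1, 1, 1] . pi = 1

Solving yields:
  pi_0 = 41/60
  pi_1 = 3/20
  pi_2 = 1/6

Verification (pi * P):
  41/60*5/6 + 3/20*2/3 + 1/6*1/12 = 41/60 = pi_0  (ok)
  41/60*1/12 + 3/20*1/4 + 1/6*1/3 = 3/20 = pi_1  (ok)
  41/60*1/12 + 3/20*1/12 + 1/6*7/12 = 1/6 = pi_2  (ok)

Answer: 41/60 3/20 1/6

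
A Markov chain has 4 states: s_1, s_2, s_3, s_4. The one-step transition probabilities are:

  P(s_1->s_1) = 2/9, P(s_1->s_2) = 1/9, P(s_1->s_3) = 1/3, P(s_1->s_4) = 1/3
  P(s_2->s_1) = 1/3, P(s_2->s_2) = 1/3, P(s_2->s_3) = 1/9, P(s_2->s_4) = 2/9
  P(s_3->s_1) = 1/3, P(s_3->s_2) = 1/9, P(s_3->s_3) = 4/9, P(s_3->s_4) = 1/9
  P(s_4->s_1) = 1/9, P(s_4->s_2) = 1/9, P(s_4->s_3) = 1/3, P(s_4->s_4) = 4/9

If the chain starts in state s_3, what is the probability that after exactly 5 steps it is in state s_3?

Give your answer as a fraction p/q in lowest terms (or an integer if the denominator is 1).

Answer: 20044/59049

Derivation:
Computing P^5 by repeated multiplication:
P^1 =
  s_1: [2/9, 1/9, 1/3, 1/3]
  s_2: [1/3, 1/3, 1/9, 2/9]
  s_3: [1/3, 1/9, 4/9, 1/9]
  s_4: [1/9, 1/9, 1/3, 4/9]
P^2 =
  s_1: [19/81, 11/81, 28/81, 23/81]
  s_2: [20/81, 5/27, 22/81, 8/27]
  s_3: [22/81, 11/81, 29/81, 19/81]
  s_4: [2/9, 11/81, 28/81, 8/27]
P^3 =
  s_1: [178/729, 103/729, 83/243, 199/729]
  s_2: [175/729, 37/243, 235/729, 208/729]
  s_3: [61/243, 103/729, 250/729, 193/729]
  s_4: [59/243, 103/729, 83/243, 200/729]
P^4 =
  s_1: [179/729, 935/6561, 2230/6561, 595/2187]
  s_2: [532/2187, 317/2187, 2200/6561, 1814/6561]
  s_3: [1618/6561, 935/6561, 2231/6561, 1777/6561]
  s_4: [1610/6561, 935/6561, 2230/6561, 1786/6561]
P^5 =
  s_1: [4834/19683, 8431/59049, 2227/6561, 16073/59049]
  s_2: [14459/59049, 2821/19683, 19981/59049, 598/2187]
  s_3: [4837/19683, 8431/59049, 20044/59049, 16063/59049]
  s_4: [14501/59049, 8431/59049, 2227/6561, 1786/6561]

(P^5)[s_3 -> s_3] = 20044/59049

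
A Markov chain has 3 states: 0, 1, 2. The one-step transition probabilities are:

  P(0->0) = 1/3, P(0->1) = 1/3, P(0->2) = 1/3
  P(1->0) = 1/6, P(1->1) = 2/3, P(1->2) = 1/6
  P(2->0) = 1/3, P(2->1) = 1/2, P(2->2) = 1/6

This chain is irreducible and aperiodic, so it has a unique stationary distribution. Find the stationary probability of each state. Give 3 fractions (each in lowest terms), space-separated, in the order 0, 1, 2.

Answer: 7/29 16/29 6/29

Derivation:
The stationary distribution satisfies pi = pi * P, i.e.:
  pi_0 = 1/3*pi_0 + 1/6*pi_1 + 1/3*pi_2
  pi_1 = 1/3*pi_0 + 2/3*pi_1 + 1/2*pi_2
  pi_2 = 1/3*pi_0 + 1/6*pi_1 + 1/6*pi_2
with normalization: pi_0 + pi_1 + pi_2 = 1.

Using the first 2 balance equations plus normalization, the linear system A*pi = b is:
  [-2/3, 1/6, 1/3] . pi = 0
  [1/3, -1/3, 1/2] . pi = 0
  [1, 1, 1] . pi = 1

Solving yields:
  pi_0 = 7/29
  pi_1 = 16/29
  pi_2 = 6/29

Verification (pi * P):
  7/29*1/3 + 16/29*1/6 + 6/29*1/3 = 7/29 = pi_0  (ok)
  7/29*1/3 + 16/29*2/3 + 6/29*1/2 = 16/29 = pi_1  (ok)
  7/29*1/3 + 16/29*1/6 + 6/29*1/6 = 6/29 = pi_2  (ok)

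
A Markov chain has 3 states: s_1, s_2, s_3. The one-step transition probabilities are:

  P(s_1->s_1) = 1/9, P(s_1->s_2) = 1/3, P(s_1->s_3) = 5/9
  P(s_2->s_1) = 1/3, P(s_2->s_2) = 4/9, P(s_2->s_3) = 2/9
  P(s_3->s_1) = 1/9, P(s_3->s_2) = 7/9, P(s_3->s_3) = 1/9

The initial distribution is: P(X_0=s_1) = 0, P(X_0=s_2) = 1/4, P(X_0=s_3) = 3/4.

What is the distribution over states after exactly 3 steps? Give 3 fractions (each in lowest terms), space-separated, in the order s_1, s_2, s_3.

Propagating the distribution step by step (d_{t+1} = d_t * P):
d_0 = (s_1=0, s_2=1/4, s_3=3/4)
  d_1[s_1] = 0*1/9 + 1/4*1/3 + 3/4*1/9 = 1/6
  d_1[s_2] = 0*1/3 + 1/4*4/9 + 3/4*7/9 = 25/36
  d_1[s_3] = 0*5/9 + 1/4*2/9 + 3/4*1/9 = 5/36
d_1 = (s_1=1/6, s_2=25/36, s_3=5/36)
  d_2[s_1] = 1/6*1/9 + 25/36*1/3 + 5/36*1/9 = 43/162
  d_2[s_2] = 1/6*1/3 + 25/36*4/9 + 5/36*7/9 = 17/36
  d_2[s_3] = 1/6*5/9 + 25/36*2/9 + 5/36*1/9 = 85/324
d_2 = (s_1=43/162, s_2=17/36, s_3=85/324)
  d_3[s_1] = 43/162*1/9 + 17/36*1/3 + 85/324*1/9 = 35/162
  d_3[s_2] = 43/162*1/3 + 17/36*4/9 + 85/324*7/9 = 1465/2916
  d_3[s_3] = 43/162*5/9 + 17/36*2/9 + 85/324*1/9 = 821/2916
d_3 = (s_1=35/162, s_2=1465/2916, s_3=821/2916)

Answer: 35/162 1465/2916 821/2916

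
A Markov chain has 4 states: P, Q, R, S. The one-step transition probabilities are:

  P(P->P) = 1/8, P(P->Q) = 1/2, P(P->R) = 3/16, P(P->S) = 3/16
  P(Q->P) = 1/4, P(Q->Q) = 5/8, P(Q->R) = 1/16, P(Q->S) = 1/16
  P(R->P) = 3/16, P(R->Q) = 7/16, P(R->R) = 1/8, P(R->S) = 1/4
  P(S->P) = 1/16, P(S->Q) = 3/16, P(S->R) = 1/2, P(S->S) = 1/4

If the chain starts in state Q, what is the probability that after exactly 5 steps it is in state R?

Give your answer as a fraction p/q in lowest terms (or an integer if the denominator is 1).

Answer: 41175/262144

Derivation:
Computing P^5 by repeated multiplication:
P^1 =
  P: [1/8, 1/2, 3/16, 3/16]
  Q: [1/4, 5/8, 1/16, 1/16]
  R: [3/16, 7/16, 1/8, 1/4]
  S: [1/16, 3/16, 1/2, 1/4]
P^2 =
  P: [3/16, 63/128, 11/64, 19/128]
  Q: [13/64, 71/128, 1/8, 15/128]
  R: [11/64, 15/32, 13/64, 5/32]
  S: [21/128, 53/128, 27/128, 27/128]
P^3 =
  P: [385/2048, 1033/2048, 331/2048, 299/2048]
  Q: [399/2048, 1075/2048, 301/2048, 273/2048]
  R: [191/1024, 509/1024, 169/1024, 155/1024]
  S: [181/1024, 121/256, 193/1024, 83/512]
P^4 =
  P: [3097/16384, 1039/2048, 2621/16384, 1177/8192]
  Q: [3137/16384, 4217/8192, 2529/16384, 571/4096]
  R: [385/2048, 4133/8192, 665/4096, 1189/8192]
  S: [3043/16384, 8137/16384, 2741/16384, 2463/16384]
P^5 =
  P: [49659/262144, 133305/262144, 41677/262144, 37503/262144]
  Q: [49881/262144, 133991/262144, 41175/262144, 37097/262144]
  R: [24791/131072, 66527/131072, 20925/131072, 18829/131072]
  S: [6165/32768, 66145/131072, 10613/65536, 19041/131072]

(P^5)[Q -> R] = 41175/262144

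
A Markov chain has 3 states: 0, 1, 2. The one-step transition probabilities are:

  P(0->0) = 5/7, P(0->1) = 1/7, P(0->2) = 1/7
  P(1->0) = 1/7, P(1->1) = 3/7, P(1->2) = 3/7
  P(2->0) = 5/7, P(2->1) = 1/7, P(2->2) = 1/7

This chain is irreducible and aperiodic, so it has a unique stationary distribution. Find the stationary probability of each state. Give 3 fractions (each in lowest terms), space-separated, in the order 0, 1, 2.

Answer: 3/5 1/5 1/5

Derivation:
The stationary distribution satisfies pi = pi * P, i.e.:
  pi_0 = 5/7*pi_0 + 1/7*pi_1 + 5/7*pi_2
  pi_1 = 1/7*pi_0 + 3/7*pi_1 + 1/7*pi_2
  pi_2 = 1/7*pi_0 + 3/7*pi_1 + 1/7*pi_2
with normalization: pi_0 + pi_1 + pi_2 = 1.

Using the first 2 balance equations plus normalization, the linear system A*pi = b is:
  [-2/7, 1/7, 5/7] . pi = 0
  [1/7, -4/7, 1/7] . pi = 0
  [1, 1, 1] . pi = 1

Solving yields:
  pi_0 = 3/5
  pi_1 = 1/5
  pi_2 = 1/5

Verification (pi * P):
  3/5*5/7 + 1/5*1/7 + 1/5*5/7 = 3/5 = pi_0  (ok)
  3/5*1/7 + 1/5*3/7 + 1/5*1/7 = 1/5 = pi_1  (ok)
  3/5*1/7 + 1/5*3/7 + 1/5*1/7 = 1/5 = pi_2  (ok)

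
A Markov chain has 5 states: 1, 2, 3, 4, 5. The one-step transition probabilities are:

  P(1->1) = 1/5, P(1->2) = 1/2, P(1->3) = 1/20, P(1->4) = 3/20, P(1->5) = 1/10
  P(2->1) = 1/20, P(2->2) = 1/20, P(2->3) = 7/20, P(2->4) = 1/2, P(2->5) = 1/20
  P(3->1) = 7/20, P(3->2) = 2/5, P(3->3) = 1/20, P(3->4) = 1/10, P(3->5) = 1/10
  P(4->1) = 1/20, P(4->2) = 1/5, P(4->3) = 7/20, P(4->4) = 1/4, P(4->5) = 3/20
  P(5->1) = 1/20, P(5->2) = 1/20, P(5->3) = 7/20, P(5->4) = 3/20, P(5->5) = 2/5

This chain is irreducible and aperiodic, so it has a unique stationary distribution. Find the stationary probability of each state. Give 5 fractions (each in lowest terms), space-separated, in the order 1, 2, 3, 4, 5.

The stationary distribution satisfies pi = pi * P, i.e.:
  pi_1 = 1/5*pi_1 + 1/20*pi_2 + 7/20*pi_3 + 1/20*pi_4 + 1/20*pi_5
  pi_2 = 1/2*pi_1 + 1/20*pi_2 + 2/5*pi_3 + 1/5*pi_4 + 1/20*pi_5
  pi_3 = 1/20*pi_1 + 7/20*pi_2 + 1/20*pi_3 + 7/20*pi_4 + 7/20*pi_5
  pi_4 = 3/20*pi_1 + 1/2*pi_2 + 1/10*pi_3 + 1/4*pi_4 + 3/20*pi_5
  pi_5 = 1/10*pi_1 + 1/20*pi_2 + 1/10*pi_3 + 3/20*pi_4 + 2/5*pi_5
with normalization: pi_1 + pi_2 + pi_3 + pi_4 + pi_5 = 1.

Using the first 4 balance equations plus normalization, the linear system A*pi = b is:
  [-4/5, 1/20, 7/20, 1/20, 1/20] . pi = 0
  [1/2, -19/20, 2/5, 1/5, 1/20] . pi = 0
  [1/20, 7/20, -19/20, 7/20, 7/20] . pi = 0
  [3/20, 1/2, 1/10, -3/4, 3/20] . pi = 0
  [1, 1, 1, 1, 1] . pi = 1

Solving yields:
  pi_1 = 34/239
  pi_2 = 12607/54014
  pi_3 = 113/478
  pi_4 = 39587/162042
  pi_5 = 23275/162042

Verification (pi * P):
  34/239*1/5 + 12607/54014*1/20 + 113/478*7/20 + 39587/162042*1/20 + 23275/162042*1/20 = 34/239 = pi_1  (ok)
  34/239*1/2 + 12607/54014*1/20 + 113/478*2/5 + 39587/162042*1/5 + 23275/162042*1/20 = 12607/54014 = pi_2  (ok)
  34/239*1/20 + 12607/54014*7/20 + 113/478*1/20 + 39587/162042*7/20 + 23275/162042*7/20 = 113/478 = pi_3  (ok)
  34/239*3/20 + 12607/54014*1/2 + 113/478*1/10 + 39587/162042*1/4 + 23275/162042*3/20 = 39587/162042 = pi_4  (ok)
  34/239*1/10 + 12607/54014*1/20 + 113/478*1/10 + 39587/162042*3/20 + 23275/162042*2/5 = 23275/162042 = pi_5  (ok)

Answer: 34/239 12607/54014 113/478 39587/162042 23275/162042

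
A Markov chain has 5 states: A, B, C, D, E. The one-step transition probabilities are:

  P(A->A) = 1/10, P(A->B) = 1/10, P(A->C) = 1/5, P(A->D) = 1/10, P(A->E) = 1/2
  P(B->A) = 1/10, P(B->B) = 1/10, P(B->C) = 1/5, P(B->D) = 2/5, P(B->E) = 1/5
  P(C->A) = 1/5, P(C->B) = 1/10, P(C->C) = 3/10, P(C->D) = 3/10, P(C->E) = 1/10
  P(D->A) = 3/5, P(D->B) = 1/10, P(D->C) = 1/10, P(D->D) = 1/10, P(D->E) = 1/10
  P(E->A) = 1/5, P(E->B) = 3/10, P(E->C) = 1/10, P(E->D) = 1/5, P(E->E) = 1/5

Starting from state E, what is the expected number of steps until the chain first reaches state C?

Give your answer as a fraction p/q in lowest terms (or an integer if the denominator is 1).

Answer: 700/99

Derivation:
Let h_i = expected steps to first reach C from state i.
Boundary: h_C = 0.
First-step equations for the other states:
  h_A = 1 + 1/10*h_A + 1/10*h_B + 1/5*h_C + 1/10*h_D + 1/2*h_E
  h_B = 1 + 1/10*h_A + 1/10*h_B + 1/5*h_C + 2/5*h_D + 1/5*h_E
  h_D = 1 + 3/5*h_A + 1/10*h_B + 1/10*h_C + 1/10*h_D + 1/10*h_E
  h_E = 1 + 1/5*h_A + 3/10*h_B + 1/10*h_C + 1/5*h_D + 1/5*h_E

Substituting h_C = 0 and rearranging gives the linear system (I - Q) h = 1:
  [9/10, -1/10, -1/10, -1/2] . (h_A, h_B, h_D, h_E) = 1
  [-1/10, 9/10, -2/5, -1/5] . (h_A, h_B, h_D, h_E) = 1
  [-3/5, -1/10, 9/10, -1/10] . (h_A, h_B, h_D, h_E) = 1
  [-1/5, -3/10, -1/5, 4/5] . (h_A, h_B, h_D, h_E) = 1

Solving yields:
  h_A = 7120/1089
  h_B = 7090/1089
  h_D = 7600/1089
  h_E = 700/99

Starting state is E, so the expected hitting time is h_E = 700/99.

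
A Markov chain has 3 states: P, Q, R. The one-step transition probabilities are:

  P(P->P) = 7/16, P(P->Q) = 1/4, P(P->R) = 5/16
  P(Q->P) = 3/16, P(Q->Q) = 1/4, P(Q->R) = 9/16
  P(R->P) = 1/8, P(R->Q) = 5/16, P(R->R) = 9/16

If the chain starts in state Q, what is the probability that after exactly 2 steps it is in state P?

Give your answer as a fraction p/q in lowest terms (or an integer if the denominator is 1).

Answer: 51/256

Derivation:
Computing P^2 by repeated multiplication:
P^1 =
  P: [7/16, 1/4, 5/16]
  Q: [3/16, 1/4, 9/16]
  R: [1/8, 5/16, 9/16]
P^2 =
  P: [71/256, 69/256, 29/64]
  Q: [51/256, 73/256, 33/64]
  R: [47/256, 73/256, 17/32]

(P^2)[Q -> P] = 51/256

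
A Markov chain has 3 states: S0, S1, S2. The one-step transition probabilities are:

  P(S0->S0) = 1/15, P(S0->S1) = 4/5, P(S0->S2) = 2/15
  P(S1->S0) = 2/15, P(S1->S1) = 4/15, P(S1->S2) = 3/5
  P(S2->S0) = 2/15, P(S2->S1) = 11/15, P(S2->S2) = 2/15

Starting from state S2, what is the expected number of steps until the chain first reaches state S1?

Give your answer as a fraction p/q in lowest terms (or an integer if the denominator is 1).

Let h_i = expected steps to first reach S1 from state i.
Boundary: h_S1 = 0.
First-step equations for the other states:
  h_S0 = 1 + 1/15*h_S0 + 4/5*h_S1 + 2/15*h_S2
  h_S2 = 1 + 2/15*h_S0 + 11/15*h_S1 + 2/15*h_S2

Substituting h_S1 = 0 and rearranging gives the linear system (I - Q) h = 1:
  [14/15, -2/15] . (h_S0, h_S2) = 1
  [-2/15, 13/15] . (h_S0, h_S2) = 1

Solving yields:
  h_S0 = 225/178
  h_S2 = 120/89

Starting state is S2, so the expected hitting time is h_S2 = 120/89.

Answer: 120/89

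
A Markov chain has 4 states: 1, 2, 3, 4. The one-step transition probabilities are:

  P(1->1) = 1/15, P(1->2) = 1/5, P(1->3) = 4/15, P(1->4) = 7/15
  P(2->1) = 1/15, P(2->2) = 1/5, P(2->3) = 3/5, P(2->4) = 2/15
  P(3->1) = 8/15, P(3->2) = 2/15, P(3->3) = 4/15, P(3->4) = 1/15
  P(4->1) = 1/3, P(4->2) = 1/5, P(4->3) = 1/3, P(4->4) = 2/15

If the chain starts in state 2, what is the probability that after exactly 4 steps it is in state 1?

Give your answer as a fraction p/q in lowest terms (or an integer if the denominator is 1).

Computing P^4 by repeated multiplication:
P^1 =
  1: [1/15, 1/5, 4/15, 7/15]
  2: [1/15, 1/5, 3/5, 2/15]
  3: [8/15, 2/15, 4/15, 1/15]
  4: [1/3, 1/5, 1/3, 2/15]
P^2 =
  1: [71/225, 41/225, 82/225, 31/225]
  2: [86/225, 4/25, 77/225, 26/225]
  3: [47/225, 41/225, 71/225, 22/75]
  4: [58/225, 8/45, 77/225, 2/9]
P^3 =
  1: [923/3375, 593/3375, 1136/3375, 241/1125]
  2: [868/3375, 598/3375, 1106/3375, 803/3375]
  3: [986/3375, 604/3375, 1171/3375, 614/3375]
  4: [964/3375, 598/3375, 46/135, 221/1125]
P^4 =
  1: [14219/50625, 8989/50625, 17188/50625, 10229/50625]
  2: [14329/50625, 9019/50625, 17293/50625, 3328/16875]
  3: [4676/16875, 8954/50625, 17134/50625, 3503/16875]
  4: [14077/50625, 359/2025, 17153/50625, 2084/10125]

(P^4)[2 -> 1] = 14329/50625

Answer: 14329/50625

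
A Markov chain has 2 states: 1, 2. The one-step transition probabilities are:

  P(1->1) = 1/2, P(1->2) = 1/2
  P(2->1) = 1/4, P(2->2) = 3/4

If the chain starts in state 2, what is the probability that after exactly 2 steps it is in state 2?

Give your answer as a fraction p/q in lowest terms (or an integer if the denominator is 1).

Answer: 11/16

Derivation:
Computing P^2 by repeated multiplication:
P^1 =
  1: [1/2, 1/2]
  2: [1/4, 3/4]
P^2 =
  1: [3/8, 5/8]
  2: [5/16, 11/16]

(P^2)[2 -> 2] = 11/16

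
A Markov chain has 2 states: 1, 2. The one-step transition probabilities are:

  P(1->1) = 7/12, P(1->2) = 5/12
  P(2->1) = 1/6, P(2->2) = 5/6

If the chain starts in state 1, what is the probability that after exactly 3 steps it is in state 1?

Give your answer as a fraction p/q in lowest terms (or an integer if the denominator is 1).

Computing P^3 by repeated multiplication:
P^1 =
  1: [7/12, 5/12]
  2: [1/6, 5/6]
P^2 =
  1: [59/144, 85/144]
  2: [17/72, 55/72]
P^3 =
  1: [583/1728, 1145/1728]
  2: [229/864, 635/864]

(P^3)[1 -> 1] = 583/1728

Answer: 583/1728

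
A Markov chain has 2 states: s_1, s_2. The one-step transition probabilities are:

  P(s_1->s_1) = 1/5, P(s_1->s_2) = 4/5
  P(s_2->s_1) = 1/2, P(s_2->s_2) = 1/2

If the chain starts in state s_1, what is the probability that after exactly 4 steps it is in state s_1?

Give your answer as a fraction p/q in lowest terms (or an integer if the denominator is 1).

Computing P^4 by repeated multiplication:
P^1 =
  s_1: [1/5, 4/5]
  s_2: [1/2, 1/2]
P^2 =
  s_1: [11/25, 14/25]
  s_2: [7/20, 13/20]
P^3 =
  s_1: [46/125, 79/125]
  s_2: [79/200, 121/200]
P^4 =
  s_1: [487/1250, 763/1250]
  s_2: [763/2000, 1237/2000]

(P^4)[s_1 -> s_1] = 487/1250

Answer: 487/1250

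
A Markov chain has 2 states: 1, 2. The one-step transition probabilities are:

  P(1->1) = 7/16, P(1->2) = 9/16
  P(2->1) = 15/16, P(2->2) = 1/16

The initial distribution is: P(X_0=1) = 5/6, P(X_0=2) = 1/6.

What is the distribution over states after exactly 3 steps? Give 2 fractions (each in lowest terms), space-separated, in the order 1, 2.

Answer: 115/192 77/192

Derivation:
Propagating the distribution step by step (d_{t+1} = d_t * P):
d_0 = (1=5/6, 2=1/6)
  d_1[1] = 5/6*7/16 + 1/6*15/16 = 25/48
  d_1[2] = 5/6*9/16 + 1/6*1/16 = 23/48
d_1 = (1=25/48, 2=23/48)
  d_2[1] = 25/48*7/16 + 23/48*15/16 = 65/96
  d_2[2] = 25/48*9/16 + 23/48*1/16 = 31/96
d_2 = (1=65/96, 2=31/96)
  d_3[1] = 65/96*7/16 + 31/96*15/16 = 115/192
  d_3[2] = 65/96*9/16 + 31/96*1/16 = 77/192
d_3 = (1=115/192, 2=77/192)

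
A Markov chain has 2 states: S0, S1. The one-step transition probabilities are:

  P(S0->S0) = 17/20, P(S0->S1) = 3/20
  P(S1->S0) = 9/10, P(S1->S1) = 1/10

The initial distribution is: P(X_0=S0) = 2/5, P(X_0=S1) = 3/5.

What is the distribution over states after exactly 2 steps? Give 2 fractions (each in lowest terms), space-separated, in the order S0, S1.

Propagating the distribution step by step (d_{t+1} = d_t * P):
d_0 = (S0=2/5, S1=3/5)
  d_1[S0] = 2/5*17/20 + 3/5*9/10 = 22/25
  d_1[S1] = 2/5*3/20 + 3/5*1/10 = 3/25
d_1 = (S0=22/25, S1=3/25)
  d_2[S0] = 22/25*17/20 + 3/25*9/10 = 107/125
  d_2[S1] = 22/25*3/20 + 3/25*1/10 = 18/125
d_2 = (S0=107/125, S1=18/125)

Answer: 107/125 18/125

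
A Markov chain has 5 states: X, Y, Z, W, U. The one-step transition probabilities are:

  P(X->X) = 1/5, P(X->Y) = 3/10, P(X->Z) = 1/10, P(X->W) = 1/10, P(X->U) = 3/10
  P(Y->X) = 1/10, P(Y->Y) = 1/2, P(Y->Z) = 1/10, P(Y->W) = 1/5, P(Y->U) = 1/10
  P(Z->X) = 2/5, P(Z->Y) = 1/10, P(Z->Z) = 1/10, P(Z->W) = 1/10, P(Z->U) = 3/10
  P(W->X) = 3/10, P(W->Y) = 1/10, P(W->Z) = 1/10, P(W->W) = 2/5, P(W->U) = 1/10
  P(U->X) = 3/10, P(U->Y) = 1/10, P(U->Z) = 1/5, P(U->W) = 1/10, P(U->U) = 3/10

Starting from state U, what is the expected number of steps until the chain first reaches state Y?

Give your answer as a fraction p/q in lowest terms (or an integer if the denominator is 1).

Answer: 70/11

Derivation:
Let h_i = expected steps to first reach Y from state i.
Boundary: h_Y = 0.
First-step equations for the other states:
  h_X = 1 + 1/5*h_X + 3/10*h_Y + 1/10*h_Z + 1/10*h_W + 3/10*h_U
  h_Z = 1 + 2/5*h_X + 1/10*h_Y + 1/10*h_Z + 1/10*h_W + 3/10*h_U
  h_W = 1 + 3/10*h_X + 1/10*h_Y + 1/10*h_Z + 2/5*h_W + 1/10*h_U
  h_U = 1 + 3/10*h_X + 1/10*h_Y + 1/5*h_Z + 1/10*h_W + 3/10*h_U

Substituting h_Y = 0 and rearranging gives the linear system (I - Q) h = 1:
  [4/5, -1/10, -1/10, -3/10] . (h_X, h_Z, h_W, h_U) = 1
  [-2/5, 9/10, -1/10, -3/10] . (h_X, h_Z, h_W, h_U) = 1
  [-3/10, -1/10, 3/5, -1/10] . (h_X, h_Z, h_W, h_U) = 1
  [-3/10, -1/5, -1/10, 7/10] . (h_X, h_Z, h_W, h_U) = 1

Solving yields:
  h_X = 3500/671
  h_Z = 4200/671
  h_W = 4280/671
  h_U = 70/11

Starting state is U, so the expected hitting time is h_U = 70/11.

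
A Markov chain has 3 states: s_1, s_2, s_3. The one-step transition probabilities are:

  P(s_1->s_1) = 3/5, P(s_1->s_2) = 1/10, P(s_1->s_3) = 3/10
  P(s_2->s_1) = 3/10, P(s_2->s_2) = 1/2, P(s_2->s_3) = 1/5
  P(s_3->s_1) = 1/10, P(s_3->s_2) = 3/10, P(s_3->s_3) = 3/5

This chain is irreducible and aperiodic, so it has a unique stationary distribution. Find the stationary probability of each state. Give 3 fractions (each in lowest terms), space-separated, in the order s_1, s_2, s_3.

The stationary distribution satisfies pi = pi * P, i.e.:
  pi_s_1 = 3/5*pi_s_1 + 3/10*pi_s_2 + 1/10*pi_s_3
  pi_s_2 = 1/10*pi_s_1 + 1/2*pi_s_2 + 3/10*pi_s_3
  pi_s_3 = 3/10*pi_s_1 + 1/5*pi_s_2 + 3/5*pi_s_3
with normalization: pi_s_1 + pi_s_2 + pi_s_3 = 1.

Using the first 2 balance equations plus normalization, the linear system A*pi = b is:
  [-2/5, 3/10, 1/10] . pi = 0
  [1/10, -1/2, 3/10] . pi = 0
  [1, 1, 1] . pi = 1

Solving yields:
  pi_s_1 = 7/22
  pi_s_2 = 13/44
  pi_s_3 = 17/44

Verification (pi * P):
  7/22*3/5 + 13/44*3/10 + 17/44*1/10 = 7/22 = pi_s_1  (ok)
  7/22*1/10 + 13/44*1/2 + 17/44*3/10 = 13/44 = pi_s_2  (ok)
  7/22*3/10 + 13/44*1/5 + 17/44*3/5 = 17/44 = pi_s_3  (ok)

Answer: 7/22 13/44 17/44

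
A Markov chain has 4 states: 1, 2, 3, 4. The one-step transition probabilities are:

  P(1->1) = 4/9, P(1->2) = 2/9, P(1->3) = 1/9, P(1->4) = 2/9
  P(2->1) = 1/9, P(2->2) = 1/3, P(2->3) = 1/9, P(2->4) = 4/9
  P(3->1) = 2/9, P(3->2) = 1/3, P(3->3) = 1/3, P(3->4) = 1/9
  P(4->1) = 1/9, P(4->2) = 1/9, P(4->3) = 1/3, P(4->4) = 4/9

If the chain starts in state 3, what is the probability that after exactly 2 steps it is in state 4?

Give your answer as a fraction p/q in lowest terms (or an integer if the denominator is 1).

Computing P^2 by repeated multiplication:
P^1 =
  1: [4/9, 2/9, 1/9, 2/9]
  2: [1/9, 1/3, 1/9, 4/9]
  3: [2/9, 1/3, 1/3, 1/9]
  4: [1/9, 1/9, 1/3, 4/9]
P^2 =
  1: [22/81, 19/81, 5/27, 25/81]
  2: [13/81, 2/9, 19/81, 31/81]
  3: [2/9, 23/81, 17/81, 23/81]
  4: [5/27, 2/9, 23/81, 25/81]

(P^2)[3 -> 4] = 23/81

Answer: 23/81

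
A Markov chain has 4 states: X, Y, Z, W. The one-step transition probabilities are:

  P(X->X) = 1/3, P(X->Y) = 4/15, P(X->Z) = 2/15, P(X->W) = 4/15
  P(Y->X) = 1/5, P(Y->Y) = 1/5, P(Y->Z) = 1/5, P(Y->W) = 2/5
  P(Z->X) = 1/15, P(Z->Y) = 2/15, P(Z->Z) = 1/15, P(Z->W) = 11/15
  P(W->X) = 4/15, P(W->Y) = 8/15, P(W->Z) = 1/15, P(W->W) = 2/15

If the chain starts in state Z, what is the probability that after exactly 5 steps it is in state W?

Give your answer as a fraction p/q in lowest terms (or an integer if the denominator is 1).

Answer: 244391/759375

Derivation:
Computing P^5 by repeated multiplication:
P^1 =
  X: [1/3, 4/15, 2/15, 4/15]
  Y: [1/5, 1/5, 1/5, 2/5]
  Z: [1/15, 2/15, 1/15, 11/15]
  W: [4/15, 8/15, 1/15, 2/15]
P^2 =
  X: [11/45, 68/225, 28/225, 74/225]
  Y: [17/75, 1/3, 8/75, 1/3]
  Z: [56/225, 4/9, 4/45, 49/225]
  W: [53/225, 58/225, 7/45, 79/225]
P^3 =
  X: [803/3375, 1072/3375, 416/3375, 1084/3375]
  Y: [268/1125, 359/1125, 142/1125, 356/1125]
  Z: [796/3375, 956/3375, 481/3375, 1142/3375]
  W: [158/675, 1088/3375, 394/3375, 1103/3375]
P^4 =
  X: [11983/50625, 15932/50625, 6322/50625, 16388/50625]
  Y: [3983/16875, 5281/16875, 2111/16875, 44/135]
  Z: [11897/50625, 646/2025, 6083/50625, 3299/10125]
  W: [2404/10125, 16036/50625, 6341/50625, 16228/50625]
P^5 =
  X: [35917/151875, 239476/759375, 94472/759375, 245842/759375]
  Y: [59869/253125, 79997/253125, 6284/50625, 81839/253125]
  Z: [179998/759375, 240164/759375, 94822/759375, 244391/759375]
  W: [179461/759375, 238694/759375, 94717/759375, 246503/759375]

(P^5)[Z -> W] = 244391/759375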